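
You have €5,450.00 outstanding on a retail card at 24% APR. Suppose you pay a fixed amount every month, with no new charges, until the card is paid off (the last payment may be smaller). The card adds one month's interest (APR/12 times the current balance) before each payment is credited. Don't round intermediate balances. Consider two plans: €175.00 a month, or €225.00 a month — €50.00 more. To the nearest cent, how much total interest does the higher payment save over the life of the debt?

€1,089.68

Monthly rate r = 24%/12 = 2% = 0.02.
At €175.00/mo: n = ⌈−ln(1 − rB₀/P)/ln(1+r)⌉ = 50 payments (last €42.76); total interest = total paid − €5,450.00 = €3,167.76.
At €225.00/mo: 34 payments (last €103.08); total interest €2,078.08.
Interest saved = €3,167.76 − €2,078.08 = €1,089.68.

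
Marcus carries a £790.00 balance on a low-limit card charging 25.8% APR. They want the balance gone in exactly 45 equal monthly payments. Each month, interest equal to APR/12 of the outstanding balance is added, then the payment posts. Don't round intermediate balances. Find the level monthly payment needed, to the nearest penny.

Monthly rate r = 25.8%/12 = 2.15% = 0.0215.
Level-payment amortization: P = B₀·r / (1 − (1+r)^(−n)) = 790.00·0.0215 / (1 − 1.0215^(−45)).
Denominator 1 − (1+r)^(−45) = 0.616051207.
P = 16.985 / 0.616051207 ≈ 27.57.

£27.57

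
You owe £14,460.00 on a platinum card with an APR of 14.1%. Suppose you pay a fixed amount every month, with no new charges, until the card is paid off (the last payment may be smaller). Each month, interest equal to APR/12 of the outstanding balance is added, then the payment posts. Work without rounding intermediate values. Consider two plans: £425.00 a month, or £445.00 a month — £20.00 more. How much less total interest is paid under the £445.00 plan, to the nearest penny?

Monthly rate r = 14.1%/12 = 1.175% = 0.01175.
At £425.00/mo: n = ⌈−ln(1 − rB₀/P)/ln(1+r)⌉ = 44 payments (last £296.98); total interest = total paid − £14,460.00 = £4,111.98.
At £445.00/mo: 42 payments (last £77.17); total interest £3,862.17.
Interest saved = £4,111.98 − £3,862.17 = £249.81.

£249.81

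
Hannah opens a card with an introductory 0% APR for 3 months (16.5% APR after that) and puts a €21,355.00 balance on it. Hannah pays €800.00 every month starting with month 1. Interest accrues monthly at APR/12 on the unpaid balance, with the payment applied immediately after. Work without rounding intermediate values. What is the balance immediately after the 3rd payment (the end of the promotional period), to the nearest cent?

Promo months 1–3 at r₀ = 0%/12 = 0; months 4+ at r₁ = 16.5%/12 = 0.01375.
After month 3 (no interest yet): B = €21,355.00 − 3·€800.00 = €18,955.00.

€18,955.00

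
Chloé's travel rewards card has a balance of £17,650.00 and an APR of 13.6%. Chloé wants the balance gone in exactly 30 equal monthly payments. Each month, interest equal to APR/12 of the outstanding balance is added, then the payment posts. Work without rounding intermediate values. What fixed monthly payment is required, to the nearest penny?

Monthly rate r = 13.6%/12 = 1.13333% = 0.0113333.
Level-payment amortization: P = B₀·r / (1 − (1+r)^(−n)) = 17650.00·0.0113333 / (1 − 1.01133^(−30)).
Denominator 1 − (1+r)^(−30) = 0.286867305.
P = 200.033 / 0.286867305 ≈ 697.30.

£697.30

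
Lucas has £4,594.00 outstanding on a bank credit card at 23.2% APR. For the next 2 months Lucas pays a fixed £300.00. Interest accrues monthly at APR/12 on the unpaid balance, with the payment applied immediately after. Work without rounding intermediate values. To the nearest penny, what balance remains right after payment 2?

Monthly rate r = 23.2%/12 = 1.93333% = 0.0193333.
Each month: B ← B·(1+r) − £300.00.
Month 1: interest £88.82; balance after payment £4,382.82.
Month 2: interest £84.73; balance after payment £4,167.55.

£4,167.55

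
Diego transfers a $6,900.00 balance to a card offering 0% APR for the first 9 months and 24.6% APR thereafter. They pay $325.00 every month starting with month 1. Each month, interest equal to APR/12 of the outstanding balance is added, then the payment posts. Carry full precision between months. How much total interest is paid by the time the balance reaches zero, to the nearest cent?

$648.59

Promo months 1–9 at r₀ = 0%/12 = 0; months 10+ at r₁ = 24.6%/12 = 0.0205.
After month 9 (no interest yet): B = $6,900.00 − 9·$325.00 = $3,975.00.
Then at r₁ with $325.00/mo: n₂ = −ln(1 − r₁·B/P)/ln(1+r₁) ≈ 14.22 → 15 more payments.
Total paid = 23·$325.00 + $73.59 = $7,548.59; interest = $7,548.59 − $6,900.00 = $648.59.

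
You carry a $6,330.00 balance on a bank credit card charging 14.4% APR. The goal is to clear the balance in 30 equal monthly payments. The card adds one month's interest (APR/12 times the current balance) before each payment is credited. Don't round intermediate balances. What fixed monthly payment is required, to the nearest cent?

Monthly rate r = 14.4%/12 = 1.2% = 0.012.
Level-payment amortization: P = B₀·r / (1 − (1+r)^(−n)) = 6330.00·0.012 / (1 − 1.012^(−30)).
Denominator 1 − (1+r)^(−30) = 0.300827038.
P = 75.96 / 0.300827038 ≈ 252.50.

$252.50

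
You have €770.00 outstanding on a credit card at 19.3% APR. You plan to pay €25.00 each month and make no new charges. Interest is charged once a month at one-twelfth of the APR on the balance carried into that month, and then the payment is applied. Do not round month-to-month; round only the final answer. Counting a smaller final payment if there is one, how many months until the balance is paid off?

Monthly rate r = 19.3%/12 = 1.60833% = 0.0160833.
Recurrence: B ← B·(1+r) − €25.00.
Month 1: interest €12.38; balance after payment €757.38.
Month 2: interest €12.18; balance after payment €744.57.
Closed form: n = −ln(1 − rB₀/P)/ln(1+r) = −ln(0.50463)/ln(1.01608) ≈ 42.865, so the balance reaches zero during payment 43.

43 months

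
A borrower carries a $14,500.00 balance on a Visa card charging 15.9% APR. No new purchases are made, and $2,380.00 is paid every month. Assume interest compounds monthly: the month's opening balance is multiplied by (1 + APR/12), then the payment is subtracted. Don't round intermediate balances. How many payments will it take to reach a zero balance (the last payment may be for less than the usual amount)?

7 months

Monthly rate r = 15.9%/12 = 1.325% = 0.01325.
Recurrence: B ← B·(1+r) − $2,380.00.
Month 1: interest $192.12; balance after payment $12,312.12.
Month 2: interest $163.14; balance after payment $10,095.26.
Closed form: n = −ln(1 − rB₀/P)/ln(1+r) = −ln(0.91928)/ln(1.01325) ≈ 6.394, so the balance reaches zero during payment 7.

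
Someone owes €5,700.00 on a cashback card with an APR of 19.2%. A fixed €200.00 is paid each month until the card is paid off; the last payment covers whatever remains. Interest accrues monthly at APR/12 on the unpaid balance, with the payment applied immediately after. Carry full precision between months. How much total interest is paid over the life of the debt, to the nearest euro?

Monthly rate r = 19.2%/12 = 1.6% = 0.016.
Payoff takes n = ⌈−ln(1 − rB₀/P)/ln(1+r)⌉ = ⌈38.354⌉ = 39 payments; the last is €71.16.
Total paid = 38·€200.00 + €71.16 = €7,671.16.
Total interest = total paid − principal = €7,671.16 − €5,700.00 = €1,971.16.

€1,971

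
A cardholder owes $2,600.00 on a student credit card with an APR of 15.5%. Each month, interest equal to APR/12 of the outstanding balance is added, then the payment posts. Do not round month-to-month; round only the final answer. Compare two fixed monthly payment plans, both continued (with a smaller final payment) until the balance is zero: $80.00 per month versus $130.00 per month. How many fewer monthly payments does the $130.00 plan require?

19 fewer payments

Monthly rate r = 15.5%/12 = 1.29167% = 0.0129167.
At $80.00/mo: n = ⌈−ln(1 − rB₀/P)/ln(1+r)⌉ = 43 payments (last $33.42); total interest = total paid − $2,600.00 = $793.42.
At $130.00/mo: 24 payments (last $37.39); total interest $427.39.
Payments saved = 43 − 24 = 19.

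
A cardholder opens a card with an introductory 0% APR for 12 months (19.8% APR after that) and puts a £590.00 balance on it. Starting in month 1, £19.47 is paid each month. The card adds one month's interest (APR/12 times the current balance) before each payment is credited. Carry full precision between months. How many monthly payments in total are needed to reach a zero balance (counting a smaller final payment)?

34 payments

Promo months 1–12 at r₀ = 0%/12 = 0; months 13+ at r₁ = 19.8%/12 = 0.0165.
After month 12 (no interest yet): B = £590.00 − 12·£19.47 = £356.36.
Then at r₁ with £19.47/mo: n₂ = −ln(1 − r₁·B/P)/ln(1+r₁) ≈ 21.97 → 22 more payments.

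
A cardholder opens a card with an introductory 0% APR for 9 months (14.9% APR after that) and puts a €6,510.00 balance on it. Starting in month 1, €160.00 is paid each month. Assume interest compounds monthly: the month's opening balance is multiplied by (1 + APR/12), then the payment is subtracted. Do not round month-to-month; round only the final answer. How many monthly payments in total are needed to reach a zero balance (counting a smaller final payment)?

50 payments

Promo months 1–9 at r₀ = 0%/12 = 0; months 10+ at r₁ = 14.9%/12 = 0.0124167.
After month 9 (no interest yet): B = €6,510.00 − 9·€160.00 = €5,070.00.
Then at r₁ with €160.00/mo: n₂ = −ln(1 − r₁·B/P)/ln(1+r₁) ≈ 40.52 → 41 more payments.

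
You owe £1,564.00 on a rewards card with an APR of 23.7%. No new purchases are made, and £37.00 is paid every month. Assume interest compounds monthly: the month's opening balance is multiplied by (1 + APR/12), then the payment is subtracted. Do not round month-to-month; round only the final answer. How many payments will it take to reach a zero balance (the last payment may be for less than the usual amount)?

93 months

Monthly rate r = 23.7%/12 = 1.975% = 0.01975.
Recurrence: B ← B·(1+r) − £37.00.
Month 1: interest £30.89; balance after payment £1,557.89.
Month 2: interest £30.77; balance after payment £1,551.66.
Closed form: n = −ln(1 − rB₀/P)/ln(1+r) = −ln(0.16516)/ln(1.01975) ≈ 92.079, so the balance reaches zero during payment 93.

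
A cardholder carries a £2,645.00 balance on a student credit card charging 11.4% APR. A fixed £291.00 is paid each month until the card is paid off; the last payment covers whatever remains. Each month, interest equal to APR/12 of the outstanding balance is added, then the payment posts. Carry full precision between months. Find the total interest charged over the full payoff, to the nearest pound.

Monthly rate r = 11.4%/12 = 0.95% = 0.0095.
Payoff takes n = ⌈−ln(1 − rB₀/P)/ln(1+r)⌉ = ⌈9.551⌉ = 10 payments; the last is £160.69.
Total paid = 9·£291.00 + £160.69 = £2,779.69.
Total interest = total paid − principal = £2,779.69 − £2,645.00 = £134.69.

£135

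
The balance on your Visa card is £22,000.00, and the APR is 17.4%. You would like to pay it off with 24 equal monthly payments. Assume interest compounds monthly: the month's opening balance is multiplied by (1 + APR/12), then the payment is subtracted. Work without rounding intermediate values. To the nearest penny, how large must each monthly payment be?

Monthly rate r = 17.4%/12 = 1.45% = 0.0145.
Level-payment amortization: P = B₀·r / (1 − (1+r)^(−n)) = 22000.00·0.0145 / (1 − 1.0145^(−24)).
Denominator 1 − (1+r)^(−24) = 0.292134466.
P = 319 / 0.292134466 ≈ 1091.96.

£1,091.96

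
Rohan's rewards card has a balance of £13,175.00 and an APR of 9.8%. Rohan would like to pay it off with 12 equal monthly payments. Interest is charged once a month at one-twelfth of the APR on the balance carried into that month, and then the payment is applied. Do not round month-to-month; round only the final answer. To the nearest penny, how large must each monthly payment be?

Monthly rate r = 9.8%/12 = 0.816667% = 0.00816667.
Level-payment amortization: P = B₀·r / (1 − (1+r)^(−n)) = 13175.00·0.00816667 / (1 − 1.00817^(−12)).
Denominator 1 − (1+r)^(−12) = 0.092990177.
P = 107.596 / 0.092990177 ≈ 1157.07.

£1,157.07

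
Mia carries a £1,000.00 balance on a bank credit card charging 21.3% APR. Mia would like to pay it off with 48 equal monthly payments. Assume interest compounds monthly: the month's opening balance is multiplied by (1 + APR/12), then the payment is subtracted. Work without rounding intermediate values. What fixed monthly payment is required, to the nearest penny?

Monthly rate r = 21.3%/12 = 1.775% = 0.01775.
Level-payment amortization: P = B₀·r / (1 − (1+r)^(−n)) = 1000.00·0.01775 / (1 − 1.01775^(−48)).
Denominator 1 − (1+r)^(−48) = 0.570239329.
P = 17.75 / 0.570239329 ≈ 31.13.

£31.13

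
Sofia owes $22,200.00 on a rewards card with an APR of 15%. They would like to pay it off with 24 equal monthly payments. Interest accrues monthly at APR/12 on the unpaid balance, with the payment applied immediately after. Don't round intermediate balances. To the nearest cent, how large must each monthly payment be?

$1,076.40

Monthly rate r = 15%/12 = 1.25% = 0.0125.
Level-payment amortization: P = B₀·r / (1 − (1+r)^(−n)) = 22200.00·0.0125 / (1 − 1.0125^(−24)).
Denominator 1 − (1+r)^(−24) = 0.257802931.
P = 277.5 / 0.257802931 ≈ 1076.40.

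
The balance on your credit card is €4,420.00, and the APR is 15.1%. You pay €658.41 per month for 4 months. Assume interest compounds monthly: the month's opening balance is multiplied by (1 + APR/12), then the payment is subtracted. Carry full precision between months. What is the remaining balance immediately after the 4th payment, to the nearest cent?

€1,962.94

Monthly rate r = 15.1%/12 = 1.25833% = 0.0125833.
Each month: B ← B·(1+r) − €658.41.
Month 1: interest €55.62; balance after payment €3,817.21.
Month 2: interest €48.03; balance after payment €3,206.83.
Month 3: interest €40.35; balance after payment €2,588.77.
Month 4: interest €32.58; balance after payment €1,962.94.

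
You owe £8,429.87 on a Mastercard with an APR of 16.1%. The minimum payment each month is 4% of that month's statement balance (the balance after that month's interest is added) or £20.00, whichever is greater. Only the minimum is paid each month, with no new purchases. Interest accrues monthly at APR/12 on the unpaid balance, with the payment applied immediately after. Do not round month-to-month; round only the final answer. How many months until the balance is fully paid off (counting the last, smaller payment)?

Monthly rate r = 16.1%/12 = 1.34167% = 0.0134167.
While 4% of the post-interest balance exceeds £20.00, each month B ← (B·(1+r))·(1 − 0.04), i.e. B shrinks by the factor (1+r)·0.96 = 0.97288.
This holds for months 1–104. Entering month 105 the balance is £483.04; 4% of the post-interest balance is now below £20.00, so the flat £20.00 minimum applies from here.
From month 105 a fixed £20.00 at rate r clears £483.04 in 30 more payments. Total: 104 + 30 = 134 months.

134 months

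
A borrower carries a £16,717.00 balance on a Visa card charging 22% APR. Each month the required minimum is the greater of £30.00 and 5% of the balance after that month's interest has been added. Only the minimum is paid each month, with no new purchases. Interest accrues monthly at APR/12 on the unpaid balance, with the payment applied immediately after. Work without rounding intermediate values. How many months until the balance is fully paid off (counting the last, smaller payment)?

126 months

Monthly rate r = 22%/12 = 1.83333% = 0.0183333.
While 5% of the post-interest balance exceeds £30.00, each month B ← (B·(1+r))·(1 − 0.05), i.e. B shrinks by the factor (1+r)·0.95 = 0.96742.
This holds for months 1–101. Entering month 102 the balance is £589.02; 5% of the post-interest balance is now below £30.00, so the flat £30.00 minimum applies from here.
From month 102 a fixed £30.00 at rate r clears £589.02 in 25 more payments. Total: 101 + 25 = 126 months.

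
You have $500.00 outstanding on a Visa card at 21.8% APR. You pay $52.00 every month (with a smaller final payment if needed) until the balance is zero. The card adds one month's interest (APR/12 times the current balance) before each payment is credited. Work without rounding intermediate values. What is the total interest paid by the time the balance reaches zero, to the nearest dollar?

Monthly rate r = 21.8%/12 = 1.81667% = 0.0181667.
Payoff takes n = ⌈−ln(1 − rB₀/P)/ln(1+r)⌉ = ⌈10.664⌉ = 11 payments; the last is $34.61.
Total paid = 10·$52.00 + $34.61 = $554.61.
Total interest = total paid − principal = $554.61 − $500.00 = $54.61.

$55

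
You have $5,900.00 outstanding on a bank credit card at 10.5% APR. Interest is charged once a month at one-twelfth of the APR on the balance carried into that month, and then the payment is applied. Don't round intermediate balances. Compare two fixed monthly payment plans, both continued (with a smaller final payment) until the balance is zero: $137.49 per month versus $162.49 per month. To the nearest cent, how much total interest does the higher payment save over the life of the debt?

$299.12

Monthly rate r = 10.5%/12 = 0.875% = 0.00875.
At $137.49/mo: n = ⌈−ln(1 − rB₀/P)/ln(1+r)⌉ = 55 payments (last $5.23); total interest = total paid − $5,900.00 = $1,529.69.
At $162.49/mo: 44 payments (last $143.50); total interest $1,230.57.
Interest saved = $1,529.69 − $1,230.57 = $299.12.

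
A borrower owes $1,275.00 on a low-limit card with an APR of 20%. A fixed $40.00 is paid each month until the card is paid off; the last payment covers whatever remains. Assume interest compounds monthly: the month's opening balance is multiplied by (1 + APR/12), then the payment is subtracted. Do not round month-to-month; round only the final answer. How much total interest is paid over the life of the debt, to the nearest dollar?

Monthly rate r = 20%/12 = 1.66667% = 0.0166667.
Payoff takes n = ⌈−ln(1 − rB₀/P)/ln(1+r)⌉ = ⌈45.839⌉ = 46 payments; the last is $33.60.
Total paid = 45·$40.00 + $33.60 = $1,833.60.
Total interest = total paid − principal = $1,833.60 − $1,275.00 = $558.60.

$559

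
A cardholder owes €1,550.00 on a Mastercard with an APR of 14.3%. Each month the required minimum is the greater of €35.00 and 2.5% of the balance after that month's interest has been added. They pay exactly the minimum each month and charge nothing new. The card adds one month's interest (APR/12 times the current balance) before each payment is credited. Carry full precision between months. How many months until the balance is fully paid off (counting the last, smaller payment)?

Monthly rate r = 14.3%/12 = 1.19167% = 0.0119167.
While 2.5% of the post-interest balance exceeds €35.00, each month B ← (B·(1+r))·(1 − 0.025), i.e. B shrinks by the factor (1+r)·0.975 = 0.98662.
This holds for months 1–9. Entering month 10 the balance is €1,373.02; 2.5% of the post-interest balance is now below €35.00, so the flat €35.00 minimum applies from here.
From month 10 a fixed €35.00 at rate r clears €1,373.02 in 54 more payments. Total: 9 + 54 = 63 months.

63 months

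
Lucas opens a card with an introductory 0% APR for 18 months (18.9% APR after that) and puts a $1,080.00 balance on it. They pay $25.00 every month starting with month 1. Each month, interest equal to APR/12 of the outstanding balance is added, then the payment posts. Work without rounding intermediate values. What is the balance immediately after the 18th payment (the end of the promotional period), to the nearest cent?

$630.00

Promo months 1–18 at r₀ = 0%/12 = 0; months 19+ at r₁ = 18.9%/12 = 0.01575.
After month 18 (no interest yet): B = $1,080.00 − 18·$25.00 = $630.00.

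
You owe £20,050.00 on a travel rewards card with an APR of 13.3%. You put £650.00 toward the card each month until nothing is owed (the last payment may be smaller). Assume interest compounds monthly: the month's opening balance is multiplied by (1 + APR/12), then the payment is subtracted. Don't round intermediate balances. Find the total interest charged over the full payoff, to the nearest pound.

Monthly rate r = 13.3%/12 = 1.10833% = 0.0110833.
Payoff takes n = ⌈−ln(1 − rB₀/P)/ln(1+r)⌉ = ⌈37.956⌉ = 38 payments; the last is £621.58.
Total paid = 37·£650.00 + £621.58 = £24,671.58.
Total interest = total paid − principal = £24,671.58 − £20,050.00 = £4,621.58.

£4,622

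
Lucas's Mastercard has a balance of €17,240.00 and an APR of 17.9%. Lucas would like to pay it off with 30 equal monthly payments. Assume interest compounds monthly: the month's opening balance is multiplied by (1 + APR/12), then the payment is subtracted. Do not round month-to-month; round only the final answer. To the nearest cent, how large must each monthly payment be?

Monthly rate r = 17.9%/12 = 1.49167% = 0.0149167.
Level-payment amortization: P = B₀·r / (1 − (1+r)^(−n)) = 17240.00·0.0149167 / (1 − 1.01492^(−30)).
Denominator 1 − (1+r)^(−30) = 0.358659794.
P = 257.163 / 0.358659794 ≈ 717.01.

€717.01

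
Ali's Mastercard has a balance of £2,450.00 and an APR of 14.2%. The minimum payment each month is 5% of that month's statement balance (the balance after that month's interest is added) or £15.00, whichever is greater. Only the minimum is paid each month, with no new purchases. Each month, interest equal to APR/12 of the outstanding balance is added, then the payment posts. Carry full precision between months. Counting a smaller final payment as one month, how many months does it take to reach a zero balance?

Monthly rate r = 14.2%/12 = 1.18333% = 0.0118333.
While 5% of the post-interest balance exceeds £15.00, each month B ← (B·(1+r))·(1 − 0.05), i.e. B shrinks by the factor (1+r)·0.95 = 0.96124.
This holds for months 1–54. Entering month 55 the balance is £289.82; 5% of the post-interest balance is now below £15.00, so the flat £15.00 minimum applies from here.
From month 55 a fixed £15.00 at rate r clears £289.82 in 23 more payments. Total: 54 + 23 = 77 months.

77 months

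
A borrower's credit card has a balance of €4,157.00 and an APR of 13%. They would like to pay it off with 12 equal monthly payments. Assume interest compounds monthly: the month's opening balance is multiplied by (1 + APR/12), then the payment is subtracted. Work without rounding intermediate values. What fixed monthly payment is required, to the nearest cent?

€371.29

Monthly rate r = 13%/12 = 1.08333% = 0.0108333.
Level-payment amortization: P = B₀·r / (1 − (1+r)^(−n)) = 4157.00·0.0108333 / (1 − 1.01083^(−12)).
Denominator 1 − (1+r)^(−12) = 0.121290459.
P = 45.0342 / 0.121290459 ≈ 371.29.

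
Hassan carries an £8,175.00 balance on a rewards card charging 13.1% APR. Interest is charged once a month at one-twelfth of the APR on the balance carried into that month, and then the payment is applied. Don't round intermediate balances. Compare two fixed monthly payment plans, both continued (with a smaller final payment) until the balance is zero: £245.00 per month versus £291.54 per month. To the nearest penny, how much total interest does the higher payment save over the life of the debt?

Monthly rate r = 13.1%/12 = 1.09167% = 0.0109167.
At £245.00/mo: n = ⌈−ln(1 − rB₀/P)/ln(1+r)⌉ = 42 payments (last £176.46); total interest = total paid − £8,175.00 = £2,046.46.
At £291.54/mo: 34 payments (last £192.24); total interest £1,638.06.
Interest saved = £2,046.46 − £1,638.06 = £408.40.

£408.40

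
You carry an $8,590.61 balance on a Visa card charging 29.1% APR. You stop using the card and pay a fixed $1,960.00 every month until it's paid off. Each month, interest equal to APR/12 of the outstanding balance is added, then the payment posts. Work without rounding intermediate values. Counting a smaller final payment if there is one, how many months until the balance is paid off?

5 payments

Monthly rate r = 29.1%/12 = 2.425% = 0.02425.
Recurrence: B ← B·(1+r) − $1,960.00.
Month 1: interest $208.32; balance after payment $6,838.93.
Month 2: interest $165.84; balance after payment $5,044.78.
Month 3: interest $122.34; balance after payment $3,207.11.
Month 4: interest $77.77; balance after payment $1,324.88.
Month 5: interest $32.13; balance after payment $0.00.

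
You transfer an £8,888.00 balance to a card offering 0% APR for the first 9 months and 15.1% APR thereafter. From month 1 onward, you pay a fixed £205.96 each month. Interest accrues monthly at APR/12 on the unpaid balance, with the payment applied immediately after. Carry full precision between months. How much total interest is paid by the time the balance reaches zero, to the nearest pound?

£2,217

Promo months 1–9 at r₀ = 0%/12 = 0; months 10+ at r₁ = 15.1%/12 = 0.0125833.
After month 9 (no interest yet): B = £8,888.00 − 9·£205.96 = £7,034.36.
Then at r₁ with £205.96/mo: n₂ = −ln(1 − r₁·B/P)/ln(1+r₁) ≈ 44.92 → 45 more payments.
Total paid = 53·£205.96 + £189.60 = £11,105.48; interest = £11,105.48 − £8,888.00 = £2,217.48.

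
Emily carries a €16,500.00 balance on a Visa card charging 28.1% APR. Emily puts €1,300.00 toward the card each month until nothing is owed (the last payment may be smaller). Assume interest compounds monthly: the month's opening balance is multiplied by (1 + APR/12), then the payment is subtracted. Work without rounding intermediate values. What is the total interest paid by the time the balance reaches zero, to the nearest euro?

Monthly rate r = 28.1%/12 = 2.34167% = 0.0234167.
Payoff takes n = ⌈−ln(1 − rB₀/P)/ln(1+r)⌉ = ⌈15.238⌉ = 16 payments; the last is €311.56.
Total paid = 15·€1,300.00 + €311.56 = €19,811.56.
Total interest = total paid − principal = €19,811.56 − €16,500.00 = €3,311.56.

€3,312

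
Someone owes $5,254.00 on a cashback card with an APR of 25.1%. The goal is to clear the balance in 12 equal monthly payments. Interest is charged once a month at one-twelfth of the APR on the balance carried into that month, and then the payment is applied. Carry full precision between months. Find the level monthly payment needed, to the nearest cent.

Monthly rate r = 25.1%/12 = 2.09167% = 0.0209167.
Level-payment amortization: P = B₀·r / (1 − (1+r)^(−n)) = 5254.00·0.0209167 / (1 − 1.02092^(−12)).
Denominator 1 − (1+r)^(−12) = 0.219960717.
P = 109.896 / 0.219960717 ≈ 499.62.

$499.62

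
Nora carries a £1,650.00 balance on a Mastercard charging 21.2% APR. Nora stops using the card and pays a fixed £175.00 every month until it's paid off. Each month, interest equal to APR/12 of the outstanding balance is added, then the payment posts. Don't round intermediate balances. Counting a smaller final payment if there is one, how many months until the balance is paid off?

Monthly rate r = 21.2%/12 = 1.76667% = 0.0176667.
Recurrence: B ← B·(1+r) − £175.00.
Month 1: interest £29.15; balance after payment £1,504.15.
Month 2: interest £26.57; balance after payment £1,355.72.
Closed form: n = −ln(1 − rB₀/P)/ln(1+r) = −ln(0.83343)/ln(1.01767) ≈ 10.404, so the balance reaches zero during payment 11.

11 payments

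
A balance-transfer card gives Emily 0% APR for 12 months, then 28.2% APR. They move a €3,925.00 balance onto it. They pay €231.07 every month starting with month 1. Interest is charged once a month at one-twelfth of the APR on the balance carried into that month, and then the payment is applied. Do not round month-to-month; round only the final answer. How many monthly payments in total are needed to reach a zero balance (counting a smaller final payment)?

18 months

Promo months 1–12 at r₀ = 0%/12 = 0; months 13+ at r₁ = 28.2%/12 = 0.0235.
After month 12 (no interest yet): B = €3,925.00 − 12·€231.07 = €1,152.16.
Then at r₁ with €231.07/mo: n₂ = −ln(1 − r₁·B/P)/ln(1+r₁) ≈ 5.37 → 6 more payments.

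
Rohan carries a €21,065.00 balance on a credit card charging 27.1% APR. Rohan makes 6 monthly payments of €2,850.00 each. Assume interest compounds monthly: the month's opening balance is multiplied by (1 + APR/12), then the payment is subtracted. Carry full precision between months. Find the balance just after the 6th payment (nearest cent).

Monthly rate r = 27.1%/12 = 2.25833% = 0.0225833.
Each month: B ← B·(1+r) − €2,850.00.
Month 1: interest €475.72; balance after payment €18,690.72.
Month 2: interest €422.10; balance after payment €16,262.82.
Month 3: interest €367.27; balance after payment €13,780.09.
Month 4: interest €311.20; balance after payment €11,241.29.
Month 5: interest €253.87; balance after payment €8,645.15.
Month 6: interest €195.24; balance after payment €5,990.39.

€5,990.39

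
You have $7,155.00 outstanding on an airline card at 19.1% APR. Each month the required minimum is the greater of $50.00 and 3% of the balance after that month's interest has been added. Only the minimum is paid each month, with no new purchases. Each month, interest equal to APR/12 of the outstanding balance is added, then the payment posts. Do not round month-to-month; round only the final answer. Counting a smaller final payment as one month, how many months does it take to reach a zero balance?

Monthly rate r = 19.1%/12 = 1.59167% = 0.0159167.
While 3% of the post-interest balance exceeds $50.00, each month B ← (B·(1+r))·(1 − 0.03), i.e. B shrinks by the factor (1+r)·0.97 = 0.98544.
This holds for months 1–101. Entering month 102 the balance is $1,626.38; 3% of the post-interest balance is now below $50.00, so the flat $50.00 minimum applies from here.
From month 102 a fixed $50.00 at rate r clears $1,626.38 in 47 more payments. Total: 101 + 47 = 148 months.

148 months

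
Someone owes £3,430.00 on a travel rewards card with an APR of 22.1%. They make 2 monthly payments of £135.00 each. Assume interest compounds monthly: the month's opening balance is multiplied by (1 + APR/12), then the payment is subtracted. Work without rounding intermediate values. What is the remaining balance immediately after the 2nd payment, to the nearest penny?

£3,285.02

Monthly rate r = 22.1%/12 = 1.84167% = 0.0184167.
Each month: B ← B·(1+r) − £135.00.
Month 1: interest £63.17; balance after payment £3,358.17.
Month 2: interest £61.85; balance after payment £3,285.02.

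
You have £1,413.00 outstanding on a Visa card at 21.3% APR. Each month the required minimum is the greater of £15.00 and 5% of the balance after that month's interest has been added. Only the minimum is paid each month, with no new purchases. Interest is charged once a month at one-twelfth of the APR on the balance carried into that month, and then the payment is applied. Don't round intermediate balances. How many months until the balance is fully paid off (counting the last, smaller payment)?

Monthly rate r = 21.3%/12 = 1.775% = 0.01775.
While 5% of the post-interest balance exceeds £15.00, each month B ← (B·(1+r))·(1 − 0.05), i.e. B shrinks by the factor (1+r)·0.95 = 0.96686.
This holds for months 1–47. Entering month 48 the balance is £289.92; 5% of the post-interest balance is now below £15.00, so the flat £15.00 minimum applies from here.
From month 48 a fixed £15.00 at rate r clears £289.92 in 24 more payments. Total: 47 + 24 = 71 months.

71 months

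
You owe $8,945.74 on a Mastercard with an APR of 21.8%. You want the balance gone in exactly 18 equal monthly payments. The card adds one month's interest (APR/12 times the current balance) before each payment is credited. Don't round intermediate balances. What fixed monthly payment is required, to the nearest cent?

Monthly rate r = 21.8%/12 = 1.81667% = 0.0181667.
Level-payment amortization: P = B₀·r / (1 − (1+r)^(−n)) = 8945.74·0.0181667 / (1 − 1.01817^(−18)).
Denominator 1 − (1+r)^(−18) = 0.276796941.
P = 162.514 / 0.276796941 ≈ 587.12.

$587.12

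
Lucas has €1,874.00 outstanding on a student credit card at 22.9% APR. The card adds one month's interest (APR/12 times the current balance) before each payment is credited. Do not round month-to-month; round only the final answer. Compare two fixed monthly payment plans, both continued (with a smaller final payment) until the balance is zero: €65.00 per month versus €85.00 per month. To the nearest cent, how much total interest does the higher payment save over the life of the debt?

Monthly rate r = 22.9%/12 = 1.90833% = 0.0190833.
At €65.00/mo: n = ⌈−ln(1 − rB₀/P)/ln(1+r)⌉ = 43 payments (last €17.23); total interest = total paid − €1,874.00 = €873.23.
At €85.00/mo: 29 payments (last €75.13); total interest €581.13.
Interest saved = €873.23 − €581.13 = €292.10.

€292.10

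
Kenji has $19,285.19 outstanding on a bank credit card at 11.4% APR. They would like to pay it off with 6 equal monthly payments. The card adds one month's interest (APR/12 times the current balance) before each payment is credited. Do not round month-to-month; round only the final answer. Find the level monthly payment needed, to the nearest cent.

$3,321.91

Monthly rate r = 11.4%/12 = 0.95% = 0.0095.
Level-payment amortization: P = B₀·r / (1 − (1+r)^(−n)) = 19285.19·0.0095 / (1 − 1.0095^(−6)).
Denominator 1 − (1+r)^(−6) = 0.0551517559.
P = 183.209 / 0.0551517559 ≈ 3321.91.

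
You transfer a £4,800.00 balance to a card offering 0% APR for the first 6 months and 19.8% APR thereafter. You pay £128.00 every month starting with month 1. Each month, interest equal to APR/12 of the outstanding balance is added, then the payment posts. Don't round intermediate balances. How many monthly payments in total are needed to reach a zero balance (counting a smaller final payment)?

51 months

Promo months 1–6 at r₀ = 0%/12 = 0; months 7+ at r₁ = 19.8%/12 = 0.0165.
After month 6 (no interest yet): B = £4,800.00 − 6·£128.00 = £4,032.00.
Then at r₁ with £128.00/mo: n₂ = −ln(1 − r₁·B/P)/ln(1+r₁) ≈ 44.82 → 45 more payments.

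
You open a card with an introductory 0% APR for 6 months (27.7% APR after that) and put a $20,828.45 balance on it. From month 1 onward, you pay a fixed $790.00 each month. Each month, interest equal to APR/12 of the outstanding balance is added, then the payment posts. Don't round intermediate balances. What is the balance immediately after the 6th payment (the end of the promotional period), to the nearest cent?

$16,088.45

Promo months 1–6 at r₀ = 0%/12 = 0; months 7+ at r₁ = 27.7%/12 = 0.0230833.
After month 6 (no interest yet): B = $20,828.45 − 6·$790.00 = $16,088.45.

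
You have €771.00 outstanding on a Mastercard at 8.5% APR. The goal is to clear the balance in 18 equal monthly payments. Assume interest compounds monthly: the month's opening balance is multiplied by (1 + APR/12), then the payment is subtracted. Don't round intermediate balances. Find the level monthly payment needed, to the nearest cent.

€45.77

Monthly rate r = 8.5%/12 = 0.708333% = 0.00708333.
Level-payment amortization: P = B₀·r / (1 − (1+r)^(−n)) = 771.00·0.00708333 / (1 − 1.00708^(−18)).
Denominator 1 − (1+r)^(−18) = 0.119310855.
P = 5.46125 / 0.119310855 ≈ 45.77.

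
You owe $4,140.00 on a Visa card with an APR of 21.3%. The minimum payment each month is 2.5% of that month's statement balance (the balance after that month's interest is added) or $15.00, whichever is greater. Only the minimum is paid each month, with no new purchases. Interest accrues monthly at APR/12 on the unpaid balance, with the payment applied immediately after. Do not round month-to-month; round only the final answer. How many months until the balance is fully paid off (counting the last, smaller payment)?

Monthly rate r = 21.3%/12 = 1.775% = 0.01775.
While 2.5% of the post-interest balance exceeds $15.00, each month B ← (B·(1+r))·(1 − 0.025), i.e. B shrinks by the factor (1+r)·0.975 = 0.99231.
This holds for months 1–253. Entering month 254 the balance is $586.64; 2.5% of the post-interest balance is now below $15.00, so the flat $15.00 minimum applies from here.
From month 254 a fixed $15.00 at rate r clears $586.64 in 68 more payments. Total: 253 + 68 = 321 months.

321 months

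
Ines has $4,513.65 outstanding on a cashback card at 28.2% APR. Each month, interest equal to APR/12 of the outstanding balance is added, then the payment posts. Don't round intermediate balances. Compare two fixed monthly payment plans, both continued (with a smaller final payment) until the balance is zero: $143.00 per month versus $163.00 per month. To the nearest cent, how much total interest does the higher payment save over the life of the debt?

Monthly rate r = 28.2%/12 = 2.35% = 0.0235.
At $143.00/mo: n = ⌈−ln(1 − rB₀/P)/ln(1+r)⌉ = 59 payments (last $41.03); total interest = total paid − $4,513.65 = $3,821.38.
At $163.00/mo: 46 payments (last $47.23); total interest $2,868.58.
Interest saved = $3,821.38 − $2,868.58 = $952.80.

$952.80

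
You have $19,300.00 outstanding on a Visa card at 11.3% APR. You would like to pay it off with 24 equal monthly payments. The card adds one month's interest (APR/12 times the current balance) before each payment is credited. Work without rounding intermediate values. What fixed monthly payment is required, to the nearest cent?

Monthly rate r = 11.3%/12 = 0.941667% = 0.00941667.
Level-payment amortization: P = B₀·r / (1 − (1+r)^(−n)) = 19300.00·0.00941667 / (1 − 1.00942^(−24)).
Denominator 1 − (1+r)^(−24) = 0.201437905.
P = 181.742 / 0.201437905 ≈ 902.22.

$902.22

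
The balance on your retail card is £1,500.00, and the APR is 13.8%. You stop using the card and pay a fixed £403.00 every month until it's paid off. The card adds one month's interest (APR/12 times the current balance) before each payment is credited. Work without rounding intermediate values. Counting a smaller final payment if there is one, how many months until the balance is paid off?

4 payments

Monthly rate r = 13.8%/12 = 1.15% = 0.0115.
Recurrence: B ← B·(1+r) − £403.00.
Month 1: interest £17.25; balance after payment £1,114.25.
Month 2: interest £12.81; balance after payment £724.06.
Month 3: interest £8.33; balance after payment £329.39.
Month 4: interest £3.79; balance after payment £0.00.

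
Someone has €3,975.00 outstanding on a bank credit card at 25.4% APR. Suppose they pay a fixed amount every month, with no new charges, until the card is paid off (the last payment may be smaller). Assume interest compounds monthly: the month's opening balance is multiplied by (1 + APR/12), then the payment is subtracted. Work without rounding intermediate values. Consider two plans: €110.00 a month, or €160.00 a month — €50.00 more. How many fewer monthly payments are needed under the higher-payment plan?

Monthly rate r = 25.4%/12 = 2.11667% = 0.0211667.
At €110.00/mo: n = ⌈−ln(1 − rB₀/P)/ln(1+r)⌉ = 70 payments (last €12.87); total interest = total paid − €3,975.00 = €3,627.87.
At €160.00/mo: 36 payments (last €100.84); total interest €1,725.84.
Payments saved = 70 − 36 = 34.

34 fewer payments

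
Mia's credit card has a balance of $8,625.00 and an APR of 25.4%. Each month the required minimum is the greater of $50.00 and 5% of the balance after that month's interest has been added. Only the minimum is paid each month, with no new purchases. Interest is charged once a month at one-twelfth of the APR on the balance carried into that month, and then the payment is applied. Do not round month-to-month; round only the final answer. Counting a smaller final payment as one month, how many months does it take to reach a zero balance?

Monthly rate r = 25.4%/12 = 2.11667% = 0.0211667.
While 5% of the post-interest balance exceeds $50.00, each month B ← (B·(1+r))·(1 − 0.05), i.e. B shrinks by the factor (1+r)·0.95 = 0.97011.
This holds for months 1–72. Entering month 73 the balance is $970.10; 5% of the post-interest balance is now below $50.00, so the flat $50.00 minimum applies from here.
From month 73 a fixed $50.00 at rate r clears $970.10 in 26 more payments. Total: 72 + 26 = 98 months.

98 months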